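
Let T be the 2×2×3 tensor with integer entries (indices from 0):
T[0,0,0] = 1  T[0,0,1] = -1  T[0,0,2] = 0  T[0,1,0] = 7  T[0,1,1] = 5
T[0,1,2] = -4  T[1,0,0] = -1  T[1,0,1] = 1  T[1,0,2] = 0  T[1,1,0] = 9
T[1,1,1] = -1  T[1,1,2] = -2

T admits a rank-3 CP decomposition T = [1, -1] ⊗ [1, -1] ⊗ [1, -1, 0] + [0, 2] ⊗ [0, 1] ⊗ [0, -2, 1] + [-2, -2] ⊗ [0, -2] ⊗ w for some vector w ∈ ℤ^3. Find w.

Subtract the known terms from T to get the rank-1 residual R = [-2, -2] ⊗ [0, -2] ⊗ w, so R[i,j,k] = a[i]·b[j]·w[k]. Pick indices with nonzero a[0]·b[1] = (-2)·(-2) = 4. Only the fibre through (0,1,·) is needed: R[0,1,:] = T[0,1,:] − Σₗ aₗ[0]bₗ[1]cₗ = [7, 5, -4] − (1)·(-1)·[1, -1, 0] − (0)·(1)·[0, -2, 1] = [8, 4, -4]. Then w[k] = R[0,1,k] / 4 for each k, giving w = [8, 4, -4] / 4 = [2, 1, -1].

w = [2, 1, -1]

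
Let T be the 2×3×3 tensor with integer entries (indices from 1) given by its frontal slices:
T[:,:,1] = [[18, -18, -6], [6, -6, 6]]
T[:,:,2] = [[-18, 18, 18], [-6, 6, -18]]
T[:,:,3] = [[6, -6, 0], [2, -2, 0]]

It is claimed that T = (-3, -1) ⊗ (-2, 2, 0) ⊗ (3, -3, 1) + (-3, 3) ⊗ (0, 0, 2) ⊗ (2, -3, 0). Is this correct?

No

Reconstruct entry (1,3,1) from the claimed factors: Σₗ aₗ[1]bₗ[3]cₗ[1] = (-3)·(0)·(3) + (-3)·(2)·(2) = -12, but T[1,3,1] = -6. The claim is false.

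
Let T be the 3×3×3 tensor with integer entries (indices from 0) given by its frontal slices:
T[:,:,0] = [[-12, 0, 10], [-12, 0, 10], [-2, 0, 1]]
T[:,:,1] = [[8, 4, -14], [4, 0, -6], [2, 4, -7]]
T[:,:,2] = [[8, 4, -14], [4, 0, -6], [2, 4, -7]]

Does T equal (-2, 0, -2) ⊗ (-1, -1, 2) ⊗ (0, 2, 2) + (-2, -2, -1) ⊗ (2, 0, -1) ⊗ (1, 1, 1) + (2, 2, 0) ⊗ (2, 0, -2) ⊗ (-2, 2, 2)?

Reconstruct entrywise from the claimed factors. For example, T[1,0,2] = 4 and Σₗ aₗ[1]bₗ[0]cₗ[2] = (0)·(-1)·(2) + (-2)·(2)·(1) + (2)·(2)·(2) = 4; checking all 27 entries, every one matches. The claim holds.

Yes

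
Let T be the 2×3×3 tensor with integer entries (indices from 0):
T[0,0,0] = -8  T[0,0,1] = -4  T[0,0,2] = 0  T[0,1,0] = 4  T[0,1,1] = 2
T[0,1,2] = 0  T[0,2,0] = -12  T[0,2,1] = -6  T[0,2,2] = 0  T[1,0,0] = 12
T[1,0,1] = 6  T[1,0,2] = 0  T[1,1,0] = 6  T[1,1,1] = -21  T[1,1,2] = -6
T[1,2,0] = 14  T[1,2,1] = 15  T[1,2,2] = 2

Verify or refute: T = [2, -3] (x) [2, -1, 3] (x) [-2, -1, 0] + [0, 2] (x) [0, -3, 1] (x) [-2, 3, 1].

Yes

Reconstruct entrywise from the claimed factors. For example, T[0,0,2] = 0 and Σₗ aₗ[0]bₗ[0]cₗ[2] = (2)·(2)·(0) + (0)·(0)·(1) = 0; checking all 18 entries, every one matches. The claim holds.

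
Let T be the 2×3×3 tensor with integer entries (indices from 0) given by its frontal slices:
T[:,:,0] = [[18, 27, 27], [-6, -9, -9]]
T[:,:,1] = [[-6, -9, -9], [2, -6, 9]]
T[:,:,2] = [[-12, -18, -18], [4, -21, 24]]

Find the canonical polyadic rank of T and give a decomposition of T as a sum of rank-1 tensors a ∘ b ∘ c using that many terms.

rank(T) = 2

Lower bound: in the mode-1 unfolding of T (rows indexed by i, columns by (j,k)) the 2×2 minor on rows i ∈ {0, 1}, columns (j,k) ∈ {(0,0), (1,1)} is det [[18, -9], [-6, -6]] = -162 ≠ 0, so that unfolding has rank ≥ 2 and hence rank(T) ≥ 2 (CP rank is at least every unfolding rank, though it can be larger).
Upper bound: with S_k = T[:,:,k], the two rank-1 terms a₁b₁ᵀ, a₂b₂ᵀ are the rank-1 members of the pencil x·S₀ + y·S₁.
The 2×2 minor of x·S₀ + y·S₁ on rows {0,1}, columns {0,1} is −162·xy + 54·y² = (-54)·(3·x − y)(y), vanishing at (x:y) = (1:3) and (1:0).
M₁ = S₀ + 3·S₁ = [[0, 0, 0], [0, -27, 18]] = (-9)·(0, 1)(0, 3, -2)ᵀ and M₂ = S₀ = [[18, 27, 27], [-6, -9, -9]] = 3·(3, -1)(2, 3, 3)ᵀ, so take a₁ = (0, 1), b₁ = (0, 3, -2), a₂ = (3, -1), b₂ = (2, 3, 3).
Each slice is an integer combination of E₁ = a₁b₁ᵀ and E₂ = a₂b₂ᵀ: S₀ = 3·E₂, S₁ = −3·E₁ − E₂, S₂ = −9·E₁ − 2·E₂; reading off coefficients, c₁ = (0, -3, -9) and c₂ = (3, -1, -2).
Hence T = (0, 1) ∘ (0, 3, -2) ∘ (0, -3, -9) + (3, -1) ∘ (2, 3, 3) ∘ (3, -1, -2), so rank(T) ≤ 2.
These bounds meet, so rank(T) = 2.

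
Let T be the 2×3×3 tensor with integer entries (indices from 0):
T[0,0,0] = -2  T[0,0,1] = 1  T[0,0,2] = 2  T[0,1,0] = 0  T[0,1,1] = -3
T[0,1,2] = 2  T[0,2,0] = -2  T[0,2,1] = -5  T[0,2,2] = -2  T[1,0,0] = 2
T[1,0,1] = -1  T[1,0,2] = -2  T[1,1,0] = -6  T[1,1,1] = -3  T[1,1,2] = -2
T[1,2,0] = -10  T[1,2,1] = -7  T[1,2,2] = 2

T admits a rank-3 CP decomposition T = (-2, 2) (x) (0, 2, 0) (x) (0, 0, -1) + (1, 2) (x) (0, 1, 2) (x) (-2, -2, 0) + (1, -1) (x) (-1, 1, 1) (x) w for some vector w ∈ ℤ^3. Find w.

Subtract the known terms from T to get the rank-1 residual R = (1, -1) (x) (-1, 1, 1) (x) w, so R[i,j,k] = a[i]·b[j]·w[k]. Pick indices with nonzero a[0]·b[0] = (1)·(-1) = -1. Only the fibre through (0,0,·) is needed: R[0,0,:] = T[0,0,:] − Σₗ aₗ[0]bₗ[0]cₗ = [-2, 1, 2] − (-2)·(0)·(0, 0, -1) − (1)·(0)·(-2, -2, 0) = [-2, 1, 2]. Then w[k] = R[0,0,k] / -1 for each k, giving w = [-2, 1, 2] / -1 = (2, -1, -2).

w = (2, -1, -2)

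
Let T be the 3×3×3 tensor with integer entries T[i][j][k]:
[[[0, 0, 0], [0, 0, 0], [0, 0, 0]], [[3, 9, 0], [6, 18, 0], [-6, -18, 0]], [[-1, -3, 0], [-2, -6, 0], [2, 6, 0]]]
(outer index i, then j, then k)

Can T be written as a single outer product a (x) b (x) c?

If T = a (x) b (x) c then every fibre of T is a multiple of the corresponding factor, so read the factors off the fibres through the nonzero entry T[1,0,0] = 3.
The mode-1 fibre T[:,0,0] = [0, 3, -1] gives a = [0, 3, -1] (primitive direction); the mode-2 fibre T[1,:,0] = [3, 6, -6] gives b = [1, 2, -2]; then c[k] = T[1,0,k] / (a[1]·b[0]) = [3, 9, 0] / 3 = [1, 3, 0].
Expanding [0, 3, -1] (x) [1, 2, -2] (x) [1, 3, 0] reproduces all 27 entries of T, so T = [0, 3, -1] (x) [1, 2, -2] (x) [1, 3, 0] and rank(T) ≤ 1.
Equivalently every frontal slice T[:,:,k] is c[k] times the rank-1 matrix [0, 3, -1] (x) [1, 2, -2]. So T has rank 1 (it is nonzero).

Yes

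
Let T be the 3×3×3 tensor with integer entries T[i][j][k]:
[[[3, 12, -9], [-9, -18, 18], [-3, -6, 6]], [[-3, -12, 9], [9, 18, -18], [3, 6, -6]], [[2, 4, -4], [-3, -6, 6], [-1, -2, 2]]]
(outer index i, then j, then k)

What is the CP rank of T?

Lower bound: the mode-1 unfolding of T (rows indexed by i, columns by (j,k) = (0,0), (0,1), (0,2), (1,0), (1,1), (1,2), (2,0), (2,1), (2,2)) is [[3, 12, -9, -9, -18, 18, -3, -6, 6], [-3, -12, 9, 9, 18, -18, 3, 6, -6], [2, 4, -4, -3, -6, 6, -1, -2, 2]].
There the 2×2 minor on rows i ∈ {0, 2}, columns (j,k) ∈ {(0,0), (0,1)} is det [[3, 12], [2, 4]] = -12 ≠ 0, so this unfolding has rank ≥ 2; CP rank is at least every unfolding rank, so rank(T) ≥ 2. (Unfolding ranks only ever bound the CP rank from below — rank(T) can be strictly larger than all of them — so the matching upper bound has to come from an explicit 2-term decomposition.)
Upper bound — finding two terms. Write S_k = T[:,:,k] for the frontal slices: S₀ = [[3, -9, -3], [-3, 9, 3], [2, -3, -1]], S₁ = [[12, -18, -6], [-12, 18, 6], [4, -6, -2]], S₂ = [[-9, 18, 6], [9, -18, -6], [-4, 6, 2]].
If T = a₁ (x) b₁ (x) c₁ + a₂ (x) b₂ (x) c₂ then each S_k = c₁[k]·a₁b₁ᵀ + c₂[k]·a₂b₂ᵀ. S₀ and S₁ are linearly independent, so a₁b₁ᵀ and a₂b₂ᵀ must span the same plane of matrices: they are the rank-1 matrices of the form x·S₀ + y·S₁.
The 2×2 minor of x·S₀ + y·S₁ on rows {0,2}, columns {0,1} is 9·x² + 18·xy = 9·(x + 2·y)(x), vanishing at (x:y) = (2:-1) and (0:1).
M₁ = 2·S₀ − S₁ = [[-6, 0, 0], [6, 0, 0], [0, 0, 0]] = (-6)·[1, -1, 0][1, 0, 0]ᵀ and M₂ = S₁ = [[12, -18, -6], [-12, 18, 6], [4, -6, -2]] = 2·[3, -3, 1][2, -3, -1]ᵀ, so take a₁ = [1, -1, 0], b₁ = [1, 0, 0], a₂ = [3, -3, 1], b₂ = [2, -3, -1].
Each slice is an integer combination of E₁ = a₁b₁ᵀ and E₂ = a₂b₂ᵀ: S₀ = −3·E₁ + E₂, S₁ = 2·E₂, S₂ = 3·E₁ − 2·E₂; reading off coefficients, c₁ = [-3, 0, 3] and c₂ = [1, 2, -2].
Hence T = [1, -1, 0] (x) [1, 0, 0] (x) [-3, 0, 3] + [3, -3, 1] (x) [2, -3, -1] (x) [1, 2, -2], so rank(T) ≤ 2.
These bounds meet, so rank(T) = 2.
Check entry T[2,2,1] = -2: (0)·(0)·(0) + (1)·(-1)·(2) = -2.

2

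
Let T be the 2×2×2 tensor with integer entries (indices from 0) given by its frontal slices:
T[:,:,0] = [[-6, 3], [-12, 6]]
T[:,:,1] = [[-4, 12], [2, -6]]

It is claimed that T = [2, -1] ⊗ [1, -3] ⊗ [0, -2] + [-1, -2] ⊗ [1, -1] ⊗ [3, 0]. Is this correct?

Reconstruct entry (0,0,0) from the claimed factors: Σₗ aₗ[0]bₗ[0]cₗ[0] = (2)·(1)·(0) + (-1)·(1)·(3) = -3, but T[0,0,0] = -6. The claim is false.

No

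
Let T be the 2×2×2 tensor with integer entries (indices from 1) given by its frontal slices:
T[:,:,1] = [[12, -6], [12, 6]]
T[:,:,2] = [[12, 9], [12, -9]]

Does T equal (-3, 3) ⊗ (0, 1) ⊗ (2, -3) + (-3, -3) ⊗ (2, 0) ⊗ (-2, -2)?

Reconstruct entrywise from the claimed factors. For example, T[1,1,1] = 12 and Σₗ aₗ[1]bₗ[1]cₗ[1] = (-3)·(0)·(2) + (-3)·(2)·(-2) = 12; checking all 8 entries, every one matches. The claim holds.

Yes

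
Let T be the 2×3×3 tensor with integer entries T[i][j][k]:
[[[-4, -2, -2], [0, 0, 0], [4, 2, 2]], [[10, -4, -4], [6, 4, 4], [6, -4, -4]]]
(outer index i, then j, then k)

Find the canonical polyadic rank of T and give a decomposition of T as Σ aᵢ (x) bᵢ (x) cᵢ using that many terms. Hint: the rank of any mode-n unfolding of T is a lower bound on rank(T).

Lower bound: the mode-2 unfolding of T (rows indexed by j, columns by (i,k) = (0,0), (0,1), (0,2), (1,0), (1,1), (1,2)) is [[-4, -2, -2, 10, -4, -4], [0, 0, 0, 6, 4, 4], [4, 2, 2, 6, -4, -4]].
There the 3×3 minor on rows j ∈ {0, 1, 2}, columns (i,k) ∈ {(0,0), (1,0), (1,1)} is det [[-4, 10, -4], [0, 6, 4], [4, 6, -4]] = 448 ≠ 0, so this unfolding has rank ≥ 3; CP rank is at least every unfolding rank, so rank(T) ≥ 3. (This is only a lower bound: in general the CP rank may exceed every unfolding rank, so we still need to exhibit 3 rank-1 terms summing to T.)
Upper bound: T is a sum of 3 rank-1 terms, T = [0, 1] (x) [1, -1, 1] (x) [2, -4, -4] + [0, 1] (x) [2, 2, 1] (x) [4, 0, 0] + [1, 0] (x) [1, 0, -1] (x) [-4, -2, -2] (written with every a and b primitive with positive leading entry and the scale carried by c; CP decompositions are not unique, and this one is verified by expanding entrywise), so rank(T) ≤ 3.
These bounds meet, so rank(T) = 3.

rank(T) = 3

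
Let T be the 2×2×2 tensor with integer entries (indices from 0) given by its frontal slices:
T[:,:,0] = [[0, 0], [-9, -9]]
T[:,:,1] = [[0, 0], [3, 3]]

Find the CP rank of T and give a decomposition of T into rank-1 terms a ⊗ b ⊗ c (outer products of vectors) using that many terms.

Lower bound: T ≠ 0 (e.g. T[1,0,0] = -9), so rank(T) ≥ 1.
Upper bound: if T = a ⊗ b ⊗ c then every fibre of T is a multiple of the corresponding factor, so read the factors off the fibres through the nonzero entry T[1,0,0] = -9.
The mode-1 fibre T[:,0,0] = [0, -9] gives a = (0, 1) (primitive direction); the mode-2 fibre T[1,:,0] = [-9, -9] gives b = (1, 1); then c[k] = T[1,0,k] / (a[1]·b[0]) = [-9, 3] / 1 = (-9, 3).
Expanding (0, 1) ⊗ (1, 1) ⊗ (-9, 3) reproduces all 8 entries of T, so T = (0, 1) ⊗ (1, 1) ⊗ (-9, 3) and rank(T) ≤ 1.
These bounds meet, so rank(T) = 1.

rank(T) = 1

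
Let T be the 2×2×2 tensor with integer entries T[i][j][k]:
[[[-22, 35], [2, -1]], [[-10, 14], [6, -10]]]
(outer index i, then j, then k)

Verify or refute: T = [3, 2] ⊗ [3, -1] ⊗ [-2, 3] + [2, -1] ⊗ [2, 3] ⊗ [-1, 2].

Reconstruct entry (0,1,0) from the claimed factors: Σₗ aₗ[0]bₗ[1]cₗ[0] = (3)·(-1)·(-2) + (2)·(3)·(-1) = 0, but T[0,1,0] = 2. The claim is false.

No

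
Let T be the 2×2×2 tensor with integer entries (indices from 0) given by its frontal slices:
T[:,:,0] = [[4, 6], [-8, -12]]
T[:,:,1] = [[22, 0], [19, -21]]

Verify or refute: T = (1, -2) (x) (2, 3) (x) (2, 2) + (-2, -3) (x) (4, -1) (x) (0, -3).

Reconstruct entry (0,0,1) from the claimed factors: Σₗ aₗ[0]bₗ[0]cₗ[1] = (1)·(2)·(2) + (-2)·(4)·(-3) = 28, but T[0,0,1] = 22. The claim is false.

No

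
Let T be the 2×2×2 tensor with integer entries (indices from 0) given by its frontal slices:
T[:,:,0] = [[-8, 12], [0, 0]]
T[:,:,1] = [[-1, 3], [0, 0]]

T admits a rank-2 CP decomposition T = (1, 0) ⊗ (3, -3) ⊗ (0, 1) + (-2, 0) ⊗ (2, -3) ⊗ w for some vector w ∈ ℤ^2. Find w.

w = (2, 1)

Subtract the known terms from T to get the rank-1 residual R = (-2, 0) ⊗ (2, -3) ⊗ w, so R[i,j,k] = a[i]·b[j]·w[k]. Pick indices with nonzero a[0]·b[0] = (-2)·(2) = -4. Only the fibre through (0,0,·) is needed: R[0,0,:] = T[0,0,:] − Σₗ aₗ[0]bₗ[0]cₗ = [-8, -1] − (1)·(3)·(0, 1) = [-8, -4]. Then w[k] = R[0,0,k] / -4 for each k, giving w = [-8, -4] / -4 = (2, 1).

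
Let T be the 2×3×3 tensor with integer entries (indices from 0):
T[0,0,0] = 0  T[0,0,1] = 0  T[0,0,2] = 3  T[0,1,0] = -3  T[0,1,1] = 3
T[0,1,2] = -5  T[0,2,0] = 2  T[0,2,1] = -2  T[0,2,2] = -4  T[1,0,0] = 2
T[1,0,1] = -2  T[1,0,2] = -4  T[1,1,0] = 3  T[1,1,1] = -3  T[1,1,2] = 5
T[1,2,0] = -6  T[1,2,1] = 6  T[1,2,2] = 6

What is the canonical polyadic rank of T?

3

Lower bound: the mode-2 unfolding of T (rows indexed by j, columns by (i,k) = (0,0), (0,1), (0,2), (1,0), (1,1), (1,2)) is [[0, 0, 3, 2, -2, -4], [-3, 3, -5, 3, -3, 5], [2, -2, -4, -6, 6, 6]].
There the 3×3 minor on rows j ∈ {0, 1, 2}, columns (i,k) ∈ {(0,0), (0,2), (1,0)} is det [[0, 3, 2], [-3, -5, 3], [2, -4, -6]] = 8 ≠ 0, so this unfolding has rank ≥ 3; CP rank is at least every unfolding rank, so rank(T) ≥ 3. (This is only a lower bound: in general the CP rank may exceed every unfolding rank, so we still need to exhibit 3 rank-1 terms summing to T.)
Upper bound: T is a sum of 3 rank-1 terms, T = [1, -2] ⊗ [1, 0, -2] ⊗ [-2, 2, 1] + [1, -1] ⊗ [0, 1, 0] ⊗ [1, -1, -1] + [1, -1] ⊗ [1, -2, -1] ⊗ [2, -2, 2] (one valid choice — decompositions are not unique — normalised so each a, b is primitive with positive first nonzero entry; check it by expanding all entries), so rank(T) ≤ 3.
These bounds meet, so rank(T) = 3.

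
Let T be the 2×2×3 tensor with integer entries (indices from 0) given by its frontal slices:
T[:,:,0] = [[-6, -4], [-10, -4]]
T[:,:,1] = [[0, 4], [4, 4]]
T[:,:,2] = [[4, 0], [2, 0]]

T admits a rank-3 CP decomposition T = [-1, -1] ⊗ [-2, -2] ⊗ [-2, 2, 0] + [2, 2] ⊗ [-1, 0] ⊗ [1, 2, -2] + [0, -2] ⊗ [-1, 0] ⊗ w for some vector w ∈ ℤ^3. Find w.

w = [-2, 2, -1]

Subtract the known terms from T to get the rank-1 residual R = [0, -2] ⊗ [-1, 0] ⊗ w, so R[i,j,k] = a[i]·b[j]·w[k]. Pick indices with nonzero a[1]·b[0] = (-2)·(-1) = 2. Only the fibre through (1,0,·) is needed: R[1,0,:] = T[1,0,:] − Σₗ aₗ[1]bₗ[0]cₗ = [-10, 4, 2] − (-1)·(-2)·[-2, 2, 0] − (2)·(-1)·[1, 2, -2] = [-4, 4, -2]. Then w[k] = R[1,0,k] / 2 for each k, giving w = [-4, 4, -2] / 2 = [-2, 2, -1].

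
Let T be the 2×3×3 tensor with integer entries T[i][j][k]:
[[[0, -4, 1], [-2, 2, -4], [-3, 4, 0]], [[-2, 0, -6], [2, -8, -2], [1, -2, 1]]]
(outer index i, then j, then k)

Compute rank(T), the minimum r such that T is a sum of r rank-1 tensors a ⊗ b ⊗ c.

3

Lower bound: the mode-2 unfolding of T (rows indexed by j, columns by (i,k) = (0,0), (0,1), (0,2), (1,0), (1,1), (1,2)) is [[0, -4, 1, -2, 0, -6], [-2, 2, -4, 2, -8, -2], [-3, 4, 0, 1, -2, 1]].
There the 3×3 minor on rows j ∈ {0, 1, 2}, columns (i,k) ∈ {(0,0), (0,1), (0,2)} is det [[0, -4, 1], [-2, 2, -4], [-3, 4, 0]] = -50 ≠ 0, so this unfolding has rank ≥ 3; CP rank is at least every unfolding rank, so rank(T) ≥ 3. (Flattening ranks never certify an upper bound on CP rank; for that we must actually write T with 3 rank-1 terms.)
Upper bound: T is a sum of 3 rank-1 terms, T = [1, -1] ⊗ [2, -2, -1] ⊗ [1, -2, 1] + [1, 0] ⊗ [1, 0, 1] ⊗ [-2, 2, 1] + [1, 2] ⊗ [1, 1, 0] ⊗ [0, -2, -2] (written with every a and b primitive with positive leading entry and the scale carried by c; CP decompositions are not unique, and this one is verified by expanding entrywise), so rank(T) ≤ 3.
These bounds meet, so rank(T) = 3.
Check entry T[1,2,2] = 1: (-1)·(-1)·(1) + (0)·(1)·(1) + (2)·(0)·(-2) = 1.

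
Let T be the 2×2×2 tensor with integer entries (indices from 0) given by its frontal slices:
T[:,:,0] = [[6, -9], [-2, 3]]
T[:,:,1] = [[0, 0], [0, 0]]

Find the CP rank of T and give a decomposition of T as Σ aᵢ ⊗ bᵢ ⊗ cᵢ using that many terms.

Lower bound: T ≠ 0 (e.g. T[0,0,0] = 6), so rank(T) ≥ 1.
Upper bound: if T = a ⊗ b ⊗ c then every fibre of T is a multiple of the corresponding factor, so read the factors off the fibres through the nonzero entry T[0,0,0] = 6.
The mode-1 fibre T[:,0,0] = [6, -2] gives a = [3, -1] (primitive direction); the mode-2 fibre T[0,:,0] = [6, -9] gives b = [2, -3]; then c[k] = T[0,0,k] / (a[0]·b[0]) = [6, 0] / 6 = [1, 0].
Expanding [3, -1] ⊗ [2, -3] ⊗ [1, 0] reproduces all 8 entries of T, so T = [3, -1] ⊗ [2, -3] ⊗ [1, 0] and rank(T) ≤ 1.
These bounds meet, so rank(T) = 1.

rank(T) = 1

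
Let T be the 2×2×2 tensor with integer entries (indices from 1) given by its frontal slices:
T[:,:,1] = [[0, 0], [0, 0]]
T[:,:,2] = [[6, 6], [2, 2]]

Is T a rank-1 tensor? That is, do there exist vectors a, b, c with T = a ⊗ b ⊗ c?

If T = a ⊗ b ⊗ c then every fibre of T is a multiple of the corresponding factor, so read the factors off the fibres through the nonzero entry T[1,1,2] = 6.
The mode-1 fibre T[:,1,2] = [6, 2] gives a = [3, 1] (primitive direction); the mode-2 fibre T[1,:,2] = [6, 6] gives b = [1, 1]; then c[k] = T[1,1,k] / (a[1]·b[1]) = [0, 6] / 3 = [0, 2].
Expanding [3, 1] ⊗ [1, 1] ⊗ [0, 2] reproduces all 8 entries of T, so T = [3, 1] ⊗ [1, 1] ⊗ [0, 2] and rank(T) ≤ 1.
Equivalently every frontal slice T[:,:,k] is c[k] times the rank-1 matrix [3, 1] ⊗ [1, 1]. So T has rank 1 (it is nonzero).

Yes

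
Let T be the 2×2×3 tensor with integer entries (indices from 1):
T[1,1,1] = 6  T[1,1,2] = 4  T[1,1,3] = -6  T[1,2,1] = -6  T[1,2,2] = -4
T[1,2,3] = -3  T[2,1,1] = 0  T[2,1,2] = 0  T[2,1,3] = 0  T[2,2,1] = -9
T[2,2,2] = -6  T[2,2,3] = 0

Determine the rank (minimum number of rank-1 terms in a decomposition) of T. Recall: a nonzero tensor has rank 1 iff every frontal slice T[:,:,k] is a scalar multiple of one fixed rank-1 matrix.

Lower bound: the mode-3 unfolding of T (rows indexed by k, columns by (i,j) = (1,1), (1,2), (2,1), (2,2)) is [[6, -6, 0, -9], [4, -4, 0, -6], [-6, -3, 0, 0]].
There the 2×2 minor on rows k ∈ {1, 3}, columns (i,j) ∈ {(1,1), (1,2)} is det [[6, -6], [-6, -3]] = -54 ≠ 0, so this unfolding has rank ≥ 2; CP rank is at least every unfolding rank, so rank(T) ≥ 2. (This is only a lower bound: in general the CP rank may exceed every unfolding rank, so we still need to exhibit 2 rank-1 terms summing to T.)
Upper bound — finding two terms. Write S_k = T[:,:,k] for the frontal slices: S₁ = [[6, -6], [0, -9]], S₂ = [[4, -4], [0, -6]], S₃ = [[-6, -3], [0, 0]].
If T = a₁ ⊗ b₁ ⊗ c₁ + a₂ ⊗ b₂ ⊗ c₂ then each S_k = c₁[k]·a₁b₁ᵀ + c₂[k]·a₂b₂ᵀ. S₁ and S₃ are linearly independent, so a₁b₁ᵀ and a₂b₂ᵀ must span the same plane of matrices: they are the rank-1 matrices of the form x·S₁ + y·S₃.
det(x·S₁ + y·S₃) is −54·x² + 54·xy = (-54)·(x − y)(x), vanishing at (x:y) = (1:1) and (0:1).
M₁ = S₁ + S₃ = [[0, -9], [0, -9]] = (-9)·[1, 1][0, 1]ᵀ and M₂ = S₃ = [[-6, -3], [0, 0]] = (-3)·[1, 0][2, 1]ᵀ, so take a₁ = [1, 1], b₁ = [0, 1], a₂ = [1, 0], b₂ = [2, 1].
Each slice is an integer combination of E₁ = a₁b₁ᵀ and E₂ = a₂b₂ᵀ: S₁ = −9·E₁ + 3·E₂, S₂ = −6·E₁ + 2·E₂, S₃ = −3·E₂; reading off coefficients, c₁ = [-9, -6, 0] and c₂ = [3, 2, -3].
Hence T = [1, 1] ⊗ [0, 1] ⊗ [-9, -6, 0] + [1, 0] ⊗ [2, 1] ⊗ [3, 2, -3], so rank(T) ≤ 2.
These bounds meet, so rank(T) = 2.
Check entry T[2,1,3] = 0: (1)·(0)·(0) + (0)·(2)·(-3) = 0.

2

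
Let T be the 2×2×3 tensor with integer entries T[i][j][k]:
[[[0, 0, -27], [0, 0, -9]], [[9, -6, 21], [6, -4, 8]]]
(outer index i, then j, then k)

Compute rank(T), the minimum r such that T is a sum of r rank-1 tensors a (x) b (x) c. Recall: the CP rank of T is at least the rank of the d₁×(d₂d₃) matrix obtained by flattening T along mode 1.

Lower bound: the mode-1 unfolding of T (rows indexed by i, columns by (j,k) = (0,0), (0,1), (0,2), (1,0), (1,1), (1,2)) is [[0, 0, -27, 0, 0, -9], [9, -6, 21, 6, -4, 8]].
There the 2×2 minor on rows i ∈ {0, 1}, columns (j,k) ∈ {(0,0), (0,2)} is det [[0, -27], [9, 21]] = 243 ≠ 0, so this unfolding has rank ≥ 2; CP rank is at least every unfolding rank, so rank(T) ≥ 2. (Unfolding ranks only ever bound the CP rank from below — rank(T) can be strictly larger than all of them — so the matching upper bound has to come from an explicit 2-term decomposition.)
Upper bound — finding two terms. Write S_k = T[:,:,k] for the frontal slices: S₀ = [[0, 0], [9, 6]], S₁ = [[0, 0], [-6, -4]], S₂ = [[-27, -9], [21, 8]].
If T = a₁ (x) b₁ (x) c₁ + a₂ (x) b₂ (x) c₂ then each S_k = c₁[k]·a₁b₁ᵀ + c₂[k]·a₂b₂ᵀ. S₀ and S₂ are linearly independent, so a₁b₁ᵀ and a₂b₂ᵀ must span the same plane of matrices: they are the rank-1 matrices of the form x·S₀ + y·S₂.
det(x·S₀ + y·S₂) is −81·xy − 27·y² = (-27)·(y)(3·x + y), vanishing at (x:y) = (1:0) and (1:-3).
M₁ = S₀ = [[0, 0], [9, 6]] = 3·[0, 1][3, 2]ᵀ and M₂ = S₀ − 3·S₂ = [[81, 27], [-54, -18]] = 9·[3, -2][3, 1]ᵀ, so take a₁ = [0, 1], b₁ = [3, 2], a₂ = [3, -2], b₂ = [3, 1].
Each slice is an integer combination of E₁ = a₁b₁ᵀ and E₂ = a₂b₂ᵀ: S₀ = 3·E₁, S₁ = −2·E₁, S₂ = E₁ − 3·E₂; reading off coefficients, c₁ = [3, -2, 1] and c₂ = [0, 0, -3].
Hence T = [0, 1] (x) [3, 2] (x) [3, -2, 1] + [3, -2] (x) [3, 1] (x) [0, 0, -3], so rank(T) ≤ 2.
These bounds meet, so rank(T) = 2.

2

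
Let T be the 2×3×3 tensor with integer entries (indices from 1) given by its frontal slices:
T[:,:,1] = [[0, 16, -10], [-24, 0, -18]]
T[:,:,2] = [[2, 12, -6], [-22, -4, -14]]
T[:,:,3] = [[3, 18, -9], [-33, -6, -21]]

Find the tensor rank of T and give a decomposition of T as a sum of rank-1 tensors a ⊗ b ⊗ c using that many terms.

Lower bound: the mode-2 unfolding of T (rows indexed by j, columns by (i,k) = (1,1), (1,2), (1,3), (2,1), (2,2), (2,3)) is [[0, 2, 3, -24, -22, -33], [16, 12, 18, 0, -4, -6], [-10, -6, -9, -18, -14, -21]].
There the 2×2 minor on rows j ∈ {1, 2}, columns (i,k) ∈ {(1,1), (1,2)} is det [[0, 2], [16, 12]] = -32 ≠ 0, so this unfolding has rank ≥ 2; CP rank is at least every unfolding rank, so rank(T) ≥ 2. (Flattening ranks never certify an upper bound on CP rank; for that we must actually write T with 2 rank-1 terms.)
Upper bound — finding two terms. Write S_k = T[:,:,k] for the frontal slices: S₁ = [[0, 16, -10], [-24, 0, -18]], S₂ = [[2, 12, -6], [-22, -4, -14]], S₃ = [[3, 18, -9], [-33, -6, -21]].
If T = a₁ ⊗ b₁ ⊗ c₁ + a₂ ⊗ b₂ ⊗ c₂ then each S_k = c₁[k]·a₁b₁ᵀ + c₂[k]·a₂b₂ᵀ. S₁ and S₂ are linearly independent, so a₁b₁ᵀ and a₂b₂ᵀ must span the same plane of matrices: they are the rank-1 matrices of the form x·S₁ + y·S₂.
The 2×2 minor of x·S₁ + y·S₂ on rows {1,2}, columns {1,2} is 384·x² + 640·xy + 256·y² = 128·(3·x + 2·y)(x + y), vanishing at (x:y) = (2:-3) and (1:-1).
M₁ = 2·S₁ − 3·S₂ = [[-6, -4, -2], [18, 12, 6]] = (-2)·[1, -3][3, 2, 1]ᵀ and M₂ = S₁ − S₂ = [[-2, 4, -4], [-2, 4, -4]] = (-2)·[1, 1][1, -2, 2]ᵀ, so take a₁ = [1, -3], b₁ = [3, 2, 1], a₂ = [1, 1], b₂ = [1, -2, 2].
Each slice is an integer combination of E₁ = a₁b₁ᵀ and E₂ = a₂b₂ᵀ: S₁ = 2·E₁ − 6·E₂, S₂ = 2·E₁ − 4·E₂, S₃ = 3·E₁ − 6·E₂; reading off coefficients, c₁ = [2, 2, 3] and c₂ = [-6, -4, -6].
Hence T = [1, -3] ⊗ [3, 2, 1] ⊗ [2, 2, 3] + [1, 1] ⊗ [1, -2, 2] ⊗ [-6, -4, -6], so rank(T) ≤ 2.
These bounds meet, so rank(T) = 2.

rank(T) = 2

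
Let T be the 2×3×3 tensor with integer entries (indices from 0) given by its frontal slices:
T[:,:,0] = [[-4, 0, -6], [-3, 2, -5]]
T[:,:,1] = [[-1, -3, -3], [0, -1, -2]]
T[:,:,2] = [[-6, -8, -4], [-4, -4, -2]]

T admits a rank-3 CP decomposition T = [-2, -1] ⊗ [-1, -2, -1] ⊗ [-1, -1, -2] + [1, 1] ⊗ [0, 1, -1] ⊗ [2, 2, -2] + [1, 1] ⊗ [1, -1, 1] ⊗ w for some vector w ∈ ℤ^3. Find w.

Subtract the known terms from T to get the rank-1 residual R = [1, 1] ⊗ [1, -1, 1] ⊗ w, so R[i,j,k] = a[i]·b[j]·w[k]. Pick indices with nonzero a[0]·b[0] = (1)·(1) = 1. Only the fibre through (0,0,·) is needed: R[0,0,:] = T[0,0,:] − Σₗ aₗ[0]bₗ[0]cₗ = [-4, -1, -6] − (-2)·(-1)·[-1, -1, -2] − (1)·(0)·[2, 2, -2] = [-2, 1, -2]. Then w[k] = R[0,0,k] / 1 for each k, giving w = [-2, 1, -2] / 1 = [-2, 1, -2].

w = [-2, 1, -2]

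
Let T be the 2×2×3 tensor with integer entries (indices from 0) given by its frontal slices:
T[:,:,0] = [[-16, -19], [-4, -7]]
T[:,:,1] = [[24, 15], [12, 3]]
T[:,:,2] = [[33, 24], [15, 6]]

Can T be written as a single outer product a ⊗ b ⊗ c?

No

The mode-1 unfolding of T (rows indexed by i, columns by (j,k) = (0,0), (0,1), (0,2), (1,0), (1,1), (1,2)) is [[-16, 24, 33, -19, 15, 24], [-4, 12, 15, -7, 3, 6]].
There the 2×2 minor on rows i ∈ {0, 1}, columns (j,k) ∈ {(0,0), (0,1)} is det [[-16, 24], [-4, 12]] = -96 ≠ 0, so this unfolding has rank ≥ 2; CP rank is at least every unfolding rank, so rank(T) ≥ 2.
In particular rank(T) ≥ 2 > 1, so T is not rank-1.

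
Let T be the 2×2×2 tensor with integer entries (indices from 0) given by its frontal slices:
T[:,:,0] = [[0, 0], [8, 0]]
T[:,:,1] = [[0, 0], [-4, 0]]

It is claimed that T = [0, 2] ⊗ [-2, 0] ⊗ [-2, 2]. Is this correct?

Reconstruct entry (1,0,1) from the claimed factors: Σₗ aₗ[1]bₗ[0]cₗ[1] = (2)·(-2)·(2) = -8, but T[1,0,1] = -4. The claim is false.

No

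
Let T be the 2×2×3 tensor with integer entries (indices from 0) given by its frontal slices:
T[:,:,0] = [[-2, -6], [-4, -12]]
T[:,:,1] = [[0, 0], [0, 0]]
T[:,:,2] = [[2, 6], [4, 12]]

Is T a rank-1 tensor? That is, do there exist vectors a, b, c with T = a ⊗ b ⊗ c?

If T = a ⊗ b ⊗ c then every fibre of T is a multiple of the corresponding factor, so read the factors off the fibres through the nonzero entry T[0,0,0] = -2.
The mode-1 fibre T[:,0,0] = [-2, -4] gives a = [1, 2] (primitive direction); the mode-2 fibre T[0,:,0] = [-2, -6] gives b = [1, 3]; then c[k] = T[0,0,k] / (a[0]·b[0]) = [-2, 0, 2] / 1 = [-2, 0, 2].
Expanding [1, 2] ⊗ [1, 3] ⊗ [-2, 0, 2] reproduces all 12 entries of T, so T = [1, 2] ⊗ [1, 3] ⊗ [-2, 0, 2] and rank(T) ≤ 1.
Equivalently every frontal slice T[:,:,k] is c[k] times the rank-1 matrix [1, 2] ⊗ [1, 3]. So T has rank 1 (it is nonzero).

Yes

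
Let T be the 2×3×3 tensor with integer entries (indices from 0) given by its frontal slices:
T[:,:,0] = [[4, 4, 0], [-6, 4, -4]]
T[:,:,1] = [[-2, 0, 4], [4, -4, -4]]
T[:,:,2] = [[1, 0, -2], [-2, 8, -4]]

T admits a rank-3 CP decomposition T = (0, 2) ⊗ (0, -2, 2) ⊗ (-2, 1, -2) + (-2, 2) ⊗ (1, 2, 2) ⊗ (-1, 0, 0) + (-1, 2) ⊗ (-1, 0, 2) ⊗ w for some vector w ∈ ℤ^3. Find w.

Subtract the known terms from T to get the rank-1 residual R = (-1, 2) ⊗ (-1, 0, 2) ⊗ w, so R[i,j,k] = a[i]·b[j]·w[k]. Pick indices with nonzero a[0]·b[0] = (-1)·(-1) = 1. Only the fibre through (0,0,·) is needed: R[0,0,:] = T[0,0,:] − Σₗ aₗ[0]bₗ[0]cₗ = [4, -2, 1] − (0)·(0)·(-2, 1, -2) − (-2)·(1)·(-1, 0, 0) = [2, -2, 1]. Then w[k] = R[0,0,k] / 1 for each k, giving w = [2, -2, 1] / 1 = (2, -2, 1).

w = (2, -2, 1)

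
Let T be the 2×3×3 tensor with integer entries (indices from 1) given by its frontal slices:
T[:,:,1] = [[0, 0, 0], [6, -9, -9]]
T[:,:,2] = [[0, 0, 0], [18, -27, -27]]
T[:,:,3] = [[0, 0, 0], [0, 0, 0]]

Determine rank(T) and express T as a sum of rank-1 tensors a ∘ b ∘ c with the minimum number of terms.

rank(T) = 1

Lower bound: T ≠ 0 (e.g. T[2,1,1] = 6), so rank(T) ≥ 1.
Upper bound: if T = a ∘ b ∘ c then every fibre of T is a multiple of the corresponding factor, so read the factors off the fibres through the nonzero entry T[2,1,1] = 6.
The mode-1 fibre T[:,1,1] = [0, 6] gives a = [0, 1] (primitive direction); the mode-2 fibre T[2,:,1] = [6, -9, -9] gives b = [2, -3, -3]; then c[k] = T[2,1,k] / (a[2]·b[1]) = [6, 18, 0] / 2 = [3, 9, 0].
Expanding [0, 1] ∘ [2, -3, -3] ∘ [3, 9, 0] reproduces all 18 entries of T, so T = [0, 1] ∘ [2, -3, -3] ∘ [3, 9, 0] and rank(T) ≤ 1.
These bounds meet, so rank(T) = 1.
Check entry T[1,2,2] = 0: (0)·(-3)·(9) = 0.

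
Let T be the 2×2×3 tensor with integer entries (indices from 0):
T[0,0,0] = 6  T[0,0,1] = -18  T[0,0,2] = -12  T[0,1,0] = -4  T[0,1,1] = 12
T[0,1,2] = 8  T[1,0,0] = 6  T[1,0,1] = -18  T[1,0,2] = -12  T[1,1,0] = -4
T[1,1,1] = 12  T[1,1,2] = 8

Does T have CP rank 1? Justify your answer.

If T = a ⊗ b ⊗ c then every fibre of T is a multiple of the corresponding factor, so read the factors off the fibres through the nonzero entry T[0,0,0] = 6.
The mode-1 fibre T[:,0,0] = [6, 6] gives a = [1, 1] (primitive direction); the mode-2 fibre T[0,:,0] = [6, -4] gives b = [3, -2]; then c[k] = T[0,0,k] / (a[0]·b[0]) = [6, -18, -12] / 3 = [2, -6, -4].
Expanding [1, 1] ⊗ [3, -2] ⊗ [2, -6, -4] reproduces all 12 entries of T, so T = [1, 1] ⊗ [3, -2] ⊗ [2, -6, -4] and rank(T) ≤ 1.
Equivalently every frontal slice T[:,:,k] is c[k] times the rank-1 matrix [1, 1] ⊗ [3, -2]. So T has rank 1 (it is nonzero).

Yes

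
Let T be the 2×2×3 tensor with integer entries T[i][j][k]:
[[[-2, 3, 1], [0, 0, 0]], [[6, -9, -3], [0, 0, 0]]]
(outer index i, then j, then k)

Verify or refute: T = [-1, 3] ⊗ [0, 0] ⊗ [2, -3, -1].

No

Reconstruct entry (0,0,0) from the claimed factors: Σₗ aₗ[0]bₗ[0]cₗ[0] = (-1)·(0)·(2) = 0, but T[0,0,0] = -2. The claim is false.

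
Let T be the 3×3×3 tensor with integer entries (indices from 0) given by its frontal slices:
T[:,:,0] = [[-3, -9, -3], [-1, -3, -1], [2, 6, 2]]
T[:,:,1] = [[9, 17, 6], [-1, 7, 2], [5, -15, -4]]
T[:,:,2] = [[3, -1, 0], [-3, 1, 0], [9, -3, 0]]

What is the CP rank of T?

Lower bound: the mode-3 unfolding of T (rows indexed by k, columns by (i,j) = (0,0), (0,1), (0,2), (1,0), (1,1), (1,2), (2,0), (2,1), (2,2)) is [[-3, -9, -3, -1, -3, -1, 2, 6, 2], [9, 17, 6, -1, 7, 2, 5, -15, -4], [3, -1, 0, -3, 1, 0, 9, -3, 0]].
There the 2×2 minor on rows k ∈ {0, 1}, columns (i,j) ∈ {(0,0), (0,1)} is det [[-3, -9], [9, 17]] = 30 ≠ 0, so this unfolding has rank ≥ 2; CP rank is at least every unfolding rank, so rank(T) ≥ 2. (Flattening ranks never certify an upper bound on CP rank; for that we must actually write T with 2 rank-1 terms.)
Upper bound — finding two terms. Write S_k = T[:,:,k] for the frontal slices: S₀ = [[-3, -9, -3], [-1, -3, -1], [2, 6, 2]], S₁ = [[9, 17, 6], [-1, 7, 2], [5, -15, -4]], S₂ = [[3, -1, 0], [-3, 1, 0], [9, -3, 0]].
If T = a₁ ∘ b₁ ∘ c₁ + a₂ ∘ b₂ ∘ c₂ then each S_k = c₁[k]·a₁b₁ᵀ + c₂[k]·a₂b₂ᵀ. S₀ and S₁ are linearly independent, so a₁b₁ᵀ and a₂b₂ᵀ must span the same plane of matrices: they are the rank-1 matrices of the form x·S₀ + y·S₁.
The 2×2 minor of x·S₀ + y·S₁ on rows {0,1}, columns {0,1} is −40·xy + 80·y² = (-40)·(x − 2·y)(y), vanishing at (x:y) = (2:1) and (1:0).
M₁ = 2·S₀ + S₁ = [[3, -1, 0], [-3, 1, 0], [9, -3, 0]] = [1, -1, 3][3, -1, 0]ᵀ and M₂ = S₀ = [[-3, -9, -3], [-1, -3, -1], [2, 6, 2]] = −[3, 1, -2][1, 3, 1]ᵀ, so take a₁ = [1, -1, 3], b₁ = [3, -1, 0], a₂ = [3, 1, -2], b₂ = [1, 3, 1].
Each slice is an integer combination of E₁ = a₁b₁ᵀ and E₂ = a₂b₂ᵀ: S₀ = −E₂, S₁ = E₁ + 2·E₂, S₂ = E₁; reading off coefficients, c₁ = [0, 1, 1] and c₂ = [-1, 2, 0].
Hence T = [1, -1, 3] ∘ [3, -1, 0] ∘ [0, 1, 1] + [3, 1, -2] ∘ [1, 3, 1] ∘ [-1, 2, 0], so rank(T) ≤ 2.
These bounds meet, so rank(T) = 2.
Check entry T[1,2,2] = 0: (-1)·(0)·(1) + (1)·(1)·(0) = 0.

2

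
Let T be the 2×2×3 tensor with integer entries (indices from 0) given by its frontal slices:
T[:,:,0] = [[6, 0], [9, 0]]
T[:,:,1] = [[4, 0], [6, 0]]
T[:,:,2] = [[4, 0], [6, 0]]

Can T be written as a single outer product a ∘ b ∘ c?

The mode-1 fibre T[:,0,0] = [6, 9] gives a = [2, 3] (primitive direction); the mode-2 fibre T[0,:,0] = [6, 0] gives b = [1, 0]; then c[k] = T[0,0,k] / (a[0]·b[0]) = [6, 4, 4] / 2 = [3, 2, 2].
Expanding [2, 3] ∘ [1, 0] ∘ [3, 2, 2] reproduces all 12 entries of T, so T = [2, 3] ∘ [1, 0] ∘ [3, 2, 2] and rank(T) ≤ 1.
Equivalently every frontal slice T[:,:,k] is c[k] times the rank-1 matrix [2, 3] ∘ [1, 0]. So T has rank 1 (it is nonzero).

Yes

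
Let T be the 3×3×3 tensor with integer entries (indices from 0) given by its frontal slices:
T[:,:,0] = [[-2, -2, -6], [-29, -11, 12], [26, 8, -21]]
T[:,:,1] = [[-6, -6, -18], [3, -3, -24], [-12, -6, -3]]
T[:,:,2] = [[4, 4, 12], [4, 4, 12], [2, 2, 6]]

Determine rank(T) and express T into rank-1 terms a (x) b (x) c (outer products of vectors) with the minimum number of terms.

Lower bound: the mode-1 unfolding of T (rows indexed by i, columns by (j,k) = (0,0), (0,1), (0,2), (1,0), (1,1), (1,2), (2,0), (2,1), (2,2)) is [[-2, -6, 4, -2, -6, 4, -6, -18, 12], [-29, 3, 4, -11, -3, 4, 12, -24, 12], [26, -12, 2, 8, -6, 2, -21, -3, 6]].
There the 2×2 minor on rows i ∈ {0, 1}, columns (j,k) ∈ {(0,0), (0,1)} is det [[-2, -6], [-29, 3]] = -180 ≠ 0, so this unfolding has rank ≥ 2; CP rank is at least every unfolding rank, so rank(T) ≥ 2. (This is only a lower bound: in general the CP rank may exceed every unfolding rank, so we still need to exhibit 2 rank-1 terms summing to T.)
Upper bound — finding two terms. Write S_k = T[:,:,k] for the frontal slices: S₀ = [[-2, -2, -6], [-29, -11, 12], [26, 8, -21]], S₁ = [[-6, -6, -18], [3, -3, -24], [-12, -6, -3]], S₂ = [[4, 4, 12], [4, 4, 12], [2, 2, 6]].
If T = a₁ (x) b₁ (x) c₁ + a₂ (x) b₂ (x) c₂ then each S_k = c₁[k]·a₁b₁ᵀ + c₂[k]·a₂b₂ᵀ. S₀ and S₁ are linearly independent, so a₁b₁ᵀ and a₂b₂ᵀ must span the same plane of matrices: they are the rank-1 matrices of the form x·S₀ + y·S₁.
The 2×2 minor of x·S₀ + y·S₁ on rows {0,1}, columns {0,1} is −36·x² − 96·xy + 36·y² = (-12)·(x + 3·y)(3·x − y), vanishing at (x:y) = (3:-1) and (1:3).
M₁ = 3·S₀ − S₁ = [[0, 0, 0], [-90, -30, 60], [90, 30, -60]] = (-30)·[0, 1, -1][3, 1, -2]ᵀ and M₂ = S₀ + 3·S₁ = [[-20, -20, -60], [-20, -20, -60], [-10, -10, -30]] = (-10)·[2, 2, 1][1, 1, 3]ᵀ, so take a₁ = [0, 1, -1], b₁ = [3, 1, -2], a₂ = [2, 2, 1], b₂ = [1, 1, 3].
Each slice is an integer combination of E₁ = a₁b₁ᵀ and E₂ = a₂b₂ᵀ: S₀ = −9·E₁ − E₂, S₁ = 3·E₁ − 3·E₂, S₂ = 2·E₂; reading off coefficients, c₁ = [-9, 3, 0] and c₂ = [-1, -3, 2].
Hence T = [0, 1, -1] (x) [3, 1, -2] (x) [-9, 3, 0] + [2, 2, 1] (x) [1, 1, 3] (x) [-1, -3, 2], so rank(T) ≤ 2.
These bounds meet, so rank(T) = 2.

rank(T) = 2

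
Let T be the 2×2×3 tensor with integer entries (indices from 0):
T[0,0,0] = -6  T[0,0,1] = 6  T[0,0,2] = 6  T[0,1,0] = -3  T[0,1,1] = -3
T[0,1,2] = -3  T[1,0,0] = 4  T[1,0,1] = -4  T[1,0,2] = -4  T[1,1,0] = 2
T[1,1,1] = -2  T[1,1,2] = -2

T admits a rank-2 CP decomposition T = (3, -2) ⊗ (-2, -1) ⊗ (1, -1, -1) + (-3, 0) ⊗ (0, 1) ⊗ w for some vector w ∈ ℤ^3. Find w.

Subtract the known terms from T to get the rank-1 residual R = (-3, 0) ⊗ (0, 1) ⊗ w, so R[i,j,k] = a[i]·b[j]·w[k]. Pick indices with nonzero a[0]·b[1] = (-3)·(1) = -3. Only the fibre through (0,1,·) is needed: R[0,1,:] = T[0,1,:] − Σₗ aₗ[0]bₗ[1]cₗ = [-3, -3, -3] − (3)·(-1)·(1, -1, -1) = [0, -6, -6]. Then w[k] = R[0,1,k] / -3 for each k, giving w = [0, -6, -6] / -3 = (0, 2, 2).

w = (0, 2, 2)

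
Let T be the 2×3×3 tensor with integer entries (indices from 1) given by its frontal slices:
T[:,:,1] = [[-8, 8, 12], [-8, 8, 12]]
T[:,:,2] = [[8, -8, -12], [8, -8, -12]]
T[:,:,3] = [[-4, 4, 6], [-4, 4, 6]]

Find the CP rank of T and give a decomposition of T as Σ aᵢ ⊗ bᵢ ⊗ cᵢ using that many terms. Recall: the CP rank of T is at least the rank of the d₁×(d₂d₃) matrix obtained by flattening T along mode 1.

rank(T) = 1

Lower bound: T ≠ 0 (e.g. T[1,1,1] = -8), so rank(T) ≥ 1.
Upper bound: if T = a ⊗ b ⊗ c then every fibre of T is a multiple of the corresponding factor, so read the factors off the fibres through the nonzero entry T[1,1,1] = -8.
The mode-1 fibre T[:,1,1] = [-8, -8] gives a = [1, 1] (primitive direction); the mode-2 fibre T[1,:,1] = [-8, 8, 12] gives b = [2, -2, -3]; then c[k] = T[1,1,k] / (a[1]·b[1]) = [-8, 8, -4] / 2 = [-4, 4, -2].
Expanding [1, 1] ⊗ [2, -2, -3] ⊗ [-4, 4, -2] reproduces all 18 entries of T, so T = [1, 1] ⊗ [2, -2, -3] ⊗ [-4, 4, -2] and rank(T) ≤ 1.
These bounds meet, so rank(T) = 1.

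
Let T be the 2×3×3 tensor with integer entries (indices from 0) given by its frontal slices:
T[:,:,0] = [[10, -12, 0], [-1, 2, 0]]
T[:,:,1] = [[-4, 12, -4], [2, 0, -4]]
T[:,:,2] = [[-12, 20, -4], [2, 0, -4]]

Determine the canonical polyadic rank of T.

3

Lower bound: the mode-3 unfolding of T (rows indexed by k, columns by (i,j) = (0,0), (0,1), (0,2), (1,0), (1,1), (1,2)) is [[10, -12, 0, -1, 2, 0], [-4, 12, -4, 2, 0, -4], [-12, 20, -4, 2, 0, -4]].
There the 3×3 minor on rows k ∈ {0, 1, 2}, columns (i,j) ∈ {(0,0), (0,1), (0,2)} is det [[10, -12, 0], [-4, 12, -4], [-12, 20, -4]] = -64 ≠ 0, so this unfolding has rank ≥ 3; CP rank is at least every unfolding rank, so rank(T) ≥ 3. (Unfolding ranks only ever bound the CP rank from below — rank(T) can be strictly larger than all of them — so the matching upper bound has to come from an explicit 3-term decomposition.)
Upper bound: T is a sum of 3 rank-1 terms, T = [1, 0] ⊗ [1, -1, 0] ⊗ [8, 0, -8] + [1, 1] ⊗ [0, 1, -1] ⊗ [0, 4, 4] + [2, -1] ⊗ [1, -2, 0] ⊗ [1, -2, -2] (written with every a and b primitive with positive leading entry and the scale carried by c; CP decompositions are not unique, and this one is verified by expanding entrywise), so rank(T) ≤ 3.
These bounds meet, so rank(T) = 3.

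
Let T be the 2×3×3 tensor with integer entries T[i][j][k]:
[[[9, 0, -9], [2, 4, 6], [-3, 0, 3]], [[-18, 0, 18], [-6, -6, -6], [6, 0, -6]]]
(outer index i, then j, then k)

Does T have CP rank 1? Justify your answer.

No

The mode-2 unfolding of T (rows indexed by j, columns by (i,k) = (0,0), (0,1), (0,2), (1,0), (1,1), (1,2)) is [[9, 0, -9, -18, 0, 18], [2, 4, 6, -6, -6, -6], [-3, 0, 3, 6, 0, -6]].
There the 2×2 minor on rows j ∈ {0, 1}, columns (i,k) ∈ {(0,0), (0,1)} is det [[9, 0], [2, 4]] = 36 ≠ 0, so this unfolding has rank ≥ 2; CP rank is at least every unfolding rank, so rank(T) ≥ 2.
In particular rank(T) ≥ 2 > 1, so T is not rank-1.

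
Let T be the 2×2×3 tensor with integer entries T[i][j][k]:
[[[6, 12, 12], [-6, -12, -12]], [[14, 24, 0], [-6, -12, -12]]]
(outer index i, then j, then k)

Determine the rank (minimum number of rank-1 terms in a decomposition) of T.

2

Lower bound: in the mode-1 unfolding of T (rows indexed by i, columns by (j,k)) the 2×2 minor on rows i ∈ {0, 1}, columns (j,k) ∈ {(0,0), (0,1)} is det [[6, 12], [14, 24]] = -24 ≠ 0, so that unfolding has rank ≥ 2 and hence rank(T) ≥ 2 (CP rank is at least every unfolding rank, though it can be larger).
Upper bound: with S_k = T[:,:,k], the two rank-1 terms a₁b₁ᵀ, a₂b₂ᵀ are the rank-1 members of the pencil x·S₀ + y·S₁.
det(x·S₀ + y·S₁) is 48·x² + 168·xy + 144·y² = 24·(2·x + 3·y)(x + 2·y), vanishing at (x:y) = (3:-2) and (2:-1).
M₁ = 3·S₀ − 2·S₁ = [[-6, 6], [-6, 6]] = (-6)·[1, 1][1, -1]ᵀ and M₂ = 2·S₀ − S₁ = [[0, 0], [4, 0]] = 4·[0, 1][1, 0]ᵀ, so take a₁ = [1, 1], b₁ = [1, -1], a₂ = [0, 1], b₂ = [1, 0].
Each slice is an integer combination of E₁ = a₁b₁ᵀ and E₂ = a₂b₂ᵀ: S₀ = 6·E₁ + 8·E₂, S₁ = 12·E₁ + 12·E₂, S₂ = 12·E₁ − 12·E₂; reading off coefficients, c₁ = [6, 12, 12] and c₂ = [8, 12, -12].
Hence T = [1, 1] ⊗ [1, -1] ⊗ [6, 12, 12] + [0, 1] ⊗ [1, 0] ⊗ [8, 12, -12], so rank(T) ≤ 2.
These bounds meet, so rank(T) = 2.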